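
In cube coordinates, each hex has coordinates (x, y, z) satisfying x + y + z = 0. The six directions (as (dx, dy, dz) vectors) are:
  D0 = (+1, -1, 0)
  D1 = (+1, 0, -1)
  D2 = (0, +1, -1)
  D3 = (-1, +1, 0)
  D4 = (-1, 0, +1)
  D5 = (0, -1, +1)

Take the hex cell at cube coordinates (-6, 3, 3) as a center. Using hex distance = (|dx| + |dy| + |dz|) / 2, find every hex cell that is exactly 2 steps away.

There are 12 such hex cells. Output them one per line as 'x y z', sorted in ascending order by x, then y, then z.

Answer: -8 3 5
-8 4 4
-8 5 3
-7 2 5
-7 5 2
-6 1 5
-6 5 1
-5 1 4
-5 4 1
-4 1 3
-4 2 2
-4 3 1

Derivation:
Walk ring at distance 2 from (-6, 3, 3):
Start at center + D4*2 = (-8, 3, 5)
  hex 0: (-8, 3, 5)
  hex 1: (-7, 2, 5)
  hex 2: (-6, 1, 5)
  hex 3: (-5, 1, 4)
  hex 4: (-4, 1, 3)
  hex 5: (-4, 2, 2)
  hex 6: (-4, 3, 1)
  hex 7: (-5, 4, 1)
  hex 8: (-6, 5, 1)
  hex 9: (-7, 5, 2)
  hex 10: (-8, 5, 3)
  hex 11: (-8, 4, 4)
Sorted: 12 hexes.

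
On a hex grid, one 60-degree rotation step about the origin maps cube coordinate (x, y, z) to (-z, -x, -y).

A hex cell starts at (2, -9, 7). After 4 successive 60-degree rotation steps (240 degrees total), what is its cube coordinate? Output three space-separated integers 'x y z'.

Start: (2, -9, 7)
Step 1: (2, -9, 7) -> (-(7), -(2), -(-9)) = (-7, -2, 9)
Step 2: (-7, -2, 9) -> (-(9), -(-7), -(-2)) = (-9, 7, 2)
Step 3: (-9, 7, 2) -> (-(2), -(-9), -(7)) = (-2, 9, -7)
Step 4: (-2, 9, -7) -> (-(-7), -(-2), -(9)) = (7, 2, -9)

Answer: 7 2 -9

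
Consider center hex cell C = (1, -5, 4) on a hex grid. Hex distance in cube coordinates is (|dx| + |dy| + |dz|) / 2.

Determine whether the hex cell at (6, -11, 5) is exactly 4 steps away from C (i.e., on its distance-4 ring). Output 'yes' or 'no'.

Answer: no

Derivation:
|px - cx| = |6 - 1| = 5
|py - cy| = |-11 - (-5)| = 6
|pz - cz| = |5 - 4| = 1
distance = (5+6+1)/2 = 12/2 = 6
radius = 4; distance != radius -> no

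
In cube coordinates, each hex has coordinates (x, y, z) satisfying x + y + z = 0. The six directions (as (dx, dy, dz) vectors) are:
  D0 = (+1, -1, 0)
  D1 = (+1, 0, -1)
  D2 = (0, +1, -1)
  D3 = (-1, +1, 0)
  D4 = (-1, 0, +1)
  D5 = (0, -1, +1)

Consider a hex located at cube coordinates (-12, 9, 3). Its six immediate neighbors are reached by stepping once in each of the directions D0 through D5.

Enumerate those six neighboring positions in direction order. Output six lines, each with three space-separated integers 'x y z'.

Center: (-12, 9, 3). Add each direction:
  D0: (-12, 9, 3) + (1, -1, 0) = (-11, 8, 3)
  D1: (-12, 9, 3) + (1, 0, -1) = (-11, 9, 2)
  D2: (-12, 9, 3) + (0, 1, -1) = (-12, 10, 2)
  D3: (-12, 9, 3) + (-1, 1, 0) = (-13, 10, 3)
  D4: (-12, 9, 3) + (-1, 0, 1) = (-13, 9, 4)
  D5: (-12, 9, 3) + (0, -1, 1) = (-12, 8, 4)

Answer: -11 8 3
-11 9 2
-12 10 2
-13 10 3
-13 9 4
-12 8 4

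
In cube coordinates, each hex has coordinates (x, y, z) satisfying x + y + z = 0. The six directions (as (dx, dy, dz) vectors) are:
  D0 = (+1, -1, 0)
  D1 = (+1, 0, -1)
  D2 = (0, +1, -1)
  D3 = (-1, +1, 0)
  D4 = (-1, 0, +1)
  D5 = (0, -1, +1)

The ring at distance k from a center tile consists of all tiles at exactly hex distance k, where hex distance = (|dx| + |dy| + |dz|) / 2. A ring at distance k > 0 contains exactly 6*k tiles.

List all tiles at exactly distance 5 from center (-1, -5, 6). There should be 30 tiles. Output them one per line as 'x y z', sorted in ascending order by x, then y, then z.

Answer: -6 -5 11
-6 -4 10
-6 -3 9
-6 -2 8
-6 -1 7
-6 0 6
-5 -6 11
-5 0 5
-4 -7 11
-4 0 4
-3 -8 11
-3 0 3
-2 -9 11
-2 0 2
-1 -10 11
-1 0 1
0 -10 10
0 -1 1
1 -10 9
1 -2 1
2 -10 8
2 -3 1
3 -10 7
3 -4 1
4 -10 6
4 -9 5
4 -8 4
4 -7 3
4 -6 2
4 -5 1

Derivation:
Walk ring at distance 5 from (-1, -5, 6):
Start at center + D4*5 = (-6, -5, 11)
  hex 0: (-6, -5, 11)
  hex 1: (-5, -6, 11)
  hex 2: (-4, -7, 11)
  hex 3: (-3, -8, 11)
  hex 4: (-2, -9, 11)
  hex 5: (-1, -10, 11)
  hex 6: (0, -10, 10)
  hex 7: (1, -10, 9)
  hex 8: (2, -10, 8)
  hex 9: (3, -10, 7)
  hex 10: (4, -10, 6)
  hex 11: (4, -9, 5)
  hex 12: (4, -8, 4)
  hex 13: (4, -7, 3)
  hex 14: (4, -6, 2)
  hex 15: (4, -5, 1)
  hex 16: (3, -4, 1)
  hex 17: (2, -3, 1)
  hex 18: (1, -2, 1)
  hex 19: (0, -1, 1)
  hex 20: (-1, 0, 1)
  hex 21: (-2, 0, 2)
  hex 22: (-3, 0, 3)
  hex 23: (-4, 0, 4)
  hex 24: (-5, 0, 5)
  hex 25: (-6, 0, 6)
  hex 26: (-6, -1, 7)
  hex 27: (-6, -2, 8)
  hex 28: (-6, -3, 9)
  hex 29: (-6, -4, 10)
Sorted: 30 hexes.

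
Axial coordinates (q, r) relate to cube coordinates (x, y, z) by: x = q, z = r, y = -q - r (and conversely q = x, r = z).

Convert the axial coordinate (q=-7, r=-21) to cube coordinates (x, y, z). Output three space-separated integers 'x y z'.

x = q = -7
z = r = -21
y = -x - z = -(-7) - (-21) = 28

Answer: -7 28 -21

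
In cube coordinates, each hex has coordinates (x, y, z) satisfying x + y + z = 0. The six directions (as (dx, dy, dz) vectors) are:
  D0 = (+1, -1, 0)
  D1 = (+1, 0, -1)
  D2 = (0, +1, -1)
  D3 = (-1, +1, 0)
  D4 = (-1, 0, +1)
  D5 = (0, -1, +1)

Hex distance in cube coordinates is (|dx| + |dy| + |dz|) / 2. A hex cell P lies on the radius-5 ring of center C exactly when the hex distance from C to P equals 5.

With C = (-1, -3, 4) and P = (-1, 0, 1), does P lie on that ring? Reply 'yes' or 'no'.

|px - cx| = |-1 - (-1)| = 0
|py - cy| = |0 - (-3)| = 3
|pz - cz| = |1 - 4| = 3
distance = (0+3+3)/2 = 6/2 = 3
radius = 5; distance != radius -> no

Answer: no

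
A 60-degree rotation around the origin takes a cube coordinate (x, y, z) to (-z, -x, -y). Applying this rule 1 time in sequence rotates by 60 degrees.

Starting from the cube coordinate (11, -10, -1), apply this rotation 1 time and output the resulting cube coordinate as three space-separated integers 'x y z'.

Answer: 1 -11 10

Derivation:
Start: (11, -10, -1)
Step 1: (11, -10, -1) -> (-(-1), -(11), -(-10)) = (1, -11, 10)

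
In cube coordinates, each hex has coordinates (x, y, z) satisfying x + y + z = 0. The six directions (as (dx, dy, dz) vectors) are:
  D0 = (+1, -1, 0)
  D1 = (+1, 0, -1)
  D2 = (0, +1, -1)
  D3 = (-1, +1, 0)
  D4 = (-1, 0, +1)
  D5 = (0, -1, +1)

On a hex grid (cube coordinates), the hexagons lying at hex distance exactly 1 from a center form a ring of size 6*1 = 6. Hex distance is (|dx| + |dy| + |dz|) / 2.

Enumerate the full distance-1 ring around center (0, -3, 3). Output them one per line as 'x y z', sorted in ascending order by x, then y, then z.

Answer: -1 -3 4
-1 -2 3
0 -4 4
0 -2 2
1 -4 3
1 -3 2

Derivation:
Walk ring at distance 1 from (0, -3, 3):
Start at center + D4*1 = (-1, -3, 4)
  hex 0: (-1, -3, 4)
  hex 1: (0, -4, 4)
  hex 2: (1, -4, 3)
  hex 3: (1, -3, 2)
  hex 4: (0, -2, 2)
  hex 5: (-1, -2, 3)
Sorted: 6 hexes.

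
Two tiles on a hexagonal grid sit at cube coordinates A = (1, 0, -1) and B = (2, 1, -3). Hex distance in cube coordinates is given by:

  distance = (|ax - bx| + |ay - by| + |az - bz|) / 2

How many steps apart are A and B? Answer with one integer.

|ax - bx| = |1 - 2| = 1
|ay - by| = |0 - 1| = 1
|az - bz| = |-1 - (-3)| = 2
distance = (1 + 1 + 2) / 2 = 4 / 2 = 2

Answer: 2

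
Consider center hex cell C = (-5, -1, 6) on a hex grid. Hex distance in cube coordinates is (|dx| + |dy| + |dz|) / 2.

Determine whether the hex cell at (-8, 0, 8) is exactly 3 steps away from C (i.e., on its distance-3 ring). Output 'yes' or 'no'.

Answer: yes

Derivation:
|px - cx| = |-8 - (-5)| = 3
|py - cy| = |0 - (-1)| = 1
|pz - cz| = |8 - 6| = 2
distance = (3+1+2)/2 = 6/2 = 3
radius = 3; distance == radius -> yes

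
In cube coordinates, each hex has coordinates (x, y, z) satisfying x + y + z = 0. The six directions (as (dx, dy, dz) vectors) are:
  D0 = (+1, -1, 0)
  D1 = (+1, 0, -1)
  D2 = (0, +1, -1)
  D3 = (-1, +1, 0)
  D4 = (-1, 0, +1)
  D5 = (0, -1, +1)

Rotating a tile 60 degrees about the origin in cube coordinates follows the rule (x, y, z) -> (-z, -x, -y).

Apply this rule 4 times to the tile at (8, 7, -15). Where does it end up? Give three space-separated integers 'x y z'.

Answer: -15 8 7

Derivation:
Start: (8, 7, -15)
Step 1: (8, 7, -15) -> (-(-15), -(8), -(7)) = (15, -8, -7)
Step 2: (15, -8, -7) -> (-(-7), -(15), -(-8)) = (7, -15, 8)
Step 3: (7, -15, 8) -> (-(8), -(7), -(-15)) = (-8, -7, 15)
Step 4: (-8, -7, 15) -> (-(15), -(-8), -(-7)) = (-15, 8, 7)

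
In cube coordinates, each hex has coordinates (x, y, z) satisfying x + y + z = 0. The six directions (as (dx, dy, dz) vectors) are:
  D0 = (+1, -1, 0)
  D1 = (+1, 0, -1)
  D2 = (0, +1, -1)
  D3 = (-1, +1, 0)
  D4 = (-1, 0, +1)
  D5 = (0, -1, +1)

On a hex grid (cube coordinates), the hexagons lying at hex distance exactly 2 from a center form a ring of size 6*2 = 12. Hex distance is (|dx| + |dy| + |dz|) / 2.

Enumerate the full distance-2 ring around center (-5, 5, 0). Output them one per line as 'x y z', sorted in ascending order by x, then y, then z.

Walk ring at distance 2 from (-5, 5, 0):
Start at center + D4*2 = (-7, 5, 2)
  hex 0: (-7, 5, 2)
  hex 1: (-6, 4, 2)
  hex 2: (-5, 3, 2)
  hex 3: (-4, 3, 1)
  hex 4: (-3, 3, 0)
  hex 5: (-3, 4, -1)
  hex 6: (-3, 5, -2)
  hex 7: (-4, 6, -2)
  hex 8: (-5, 7, -2)
  hex 9: (-6, 7, -1)
  hex 10: (-7, 7, 0)
  hex 11: (-7, 6, 1)
Sorted: 12 hexes.

Answer: -7 5 2
-7 6 1
-7 7 0
-6 4 2
-6 7 -1
-5 3 2
-5 7 -2
-4 3 1
-4 6 -2
-3 3 0
-3 4 -1
-3 5 -2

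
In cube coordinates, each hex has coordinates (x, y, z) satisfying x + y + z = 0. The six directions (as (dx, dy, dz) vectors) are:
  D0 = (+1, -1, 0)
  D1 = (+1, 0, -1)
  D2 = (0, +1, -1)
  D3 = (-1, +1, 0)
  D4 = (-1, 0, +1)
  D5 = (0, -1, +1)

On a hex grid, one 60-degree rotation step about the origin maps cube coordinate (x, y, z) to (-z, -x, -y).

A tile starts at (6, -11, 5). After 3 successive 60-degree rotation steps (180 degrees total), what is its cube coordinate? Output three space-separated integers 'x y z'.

Start: (6, -11, 5)
Step 1: (6, -11, 5) -> (-(5), -(6), -(-11)) = (-5, -6, 11)
Step 2: (-5, -6, 11) -> (-(11), -(-5), -(-6)) = (-11, 5, 6)
Step 3: (-11, 5, 6) -> (-(6), -(-11), -(5)) = (-6, 11, -5)

Answer: -6 11 -5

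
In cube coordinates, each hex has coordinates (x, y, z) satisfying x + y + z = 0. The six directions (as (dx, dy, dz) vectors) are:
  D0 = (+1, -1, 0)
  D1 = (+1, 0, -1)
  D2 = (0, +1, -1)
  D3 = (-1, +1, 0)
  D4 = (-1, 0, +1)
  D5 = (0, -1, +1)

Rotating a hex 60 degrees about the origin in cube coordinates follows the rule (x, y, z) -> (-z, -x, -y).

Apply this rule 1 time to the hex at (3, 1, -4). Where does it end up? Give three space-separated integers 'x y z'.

Start: (3, 1, -4)
Step 1: (3, 1, -4) -> (-(-4), -(3), -(1)) = (4, -3, -1)

Answer: 4 -3 -1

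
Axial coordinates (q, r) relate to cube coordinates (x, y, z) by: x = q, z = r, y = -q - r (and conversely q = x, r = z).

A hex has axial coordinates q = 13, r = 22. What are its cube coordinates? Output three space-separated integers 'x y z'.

Answer: 13 -35 22

Derivation:
x = q = 13
z = r = 22
y = -x - z = -(13) - (22) = -35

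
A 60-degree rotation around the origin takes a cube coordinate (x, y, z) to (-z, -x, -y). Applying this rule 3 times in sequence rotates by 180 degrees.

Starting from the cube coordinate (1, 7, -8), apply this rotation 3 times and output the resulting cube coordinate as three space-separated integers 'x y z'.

Start: (1, 7, -8)
Step 1: (1, 7, -8) -> (-(-8), -(1), -(7)) = (8, -1, -7)
Step 2: (8, -1, -7) -> (-(-7), -(8), -(-1)) = (7, -8, 1)
Step 3: (7, -8, 1) -> (-(1), -(7), -(-8)) = (-1, -7, 8)

Answer: -1 -7 8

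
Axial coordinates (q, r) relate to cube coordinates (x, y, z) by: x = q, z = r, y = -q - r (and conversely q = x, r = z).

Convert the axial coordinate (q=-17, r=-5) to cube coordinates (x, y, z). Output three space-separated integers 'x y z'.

Answer: -17 22 -5

Derivation:
x = q = -17
z = r = -5
y = -x - z = -(-17) - (-5) = 22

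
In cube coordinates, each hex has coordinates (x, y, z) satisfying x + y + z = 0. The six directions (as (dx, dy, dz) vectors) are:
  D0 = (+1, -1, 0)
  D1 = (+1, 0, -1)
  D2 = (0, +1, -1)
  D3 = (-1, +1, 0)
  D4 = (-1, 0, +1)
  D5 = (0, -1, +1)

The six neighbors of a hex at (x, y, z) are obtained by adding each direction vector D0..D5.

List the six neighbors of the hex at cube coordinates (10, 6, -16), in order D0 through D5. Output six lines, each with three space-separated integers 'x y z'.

Answer: 11 5 -16
11 6 -17
10 7 -17
9 7 -16
9 6 -15
10 5 -15

Derivation:
Center: (10, 6, -16). Add each direction:
  D0: (10, 6, -16) + (1, -1, 0) = (11, 5, -16)
  D1: (10, 6, -16) + (1, 0, -1) = (11, 6, -17)
  D2: (10, 6, -16) + (0, 1, -1) = (10, 7, -17)
  D3: (10, 6, -16) + (-1, 1, 0) = (9, 7, -16)
  D4: (10, 6, -16) + (-1, 0, 1) = (9, 6, -15)
  D5: (10, 6, -16) + (0, -1, 1) = (10, 5, -15)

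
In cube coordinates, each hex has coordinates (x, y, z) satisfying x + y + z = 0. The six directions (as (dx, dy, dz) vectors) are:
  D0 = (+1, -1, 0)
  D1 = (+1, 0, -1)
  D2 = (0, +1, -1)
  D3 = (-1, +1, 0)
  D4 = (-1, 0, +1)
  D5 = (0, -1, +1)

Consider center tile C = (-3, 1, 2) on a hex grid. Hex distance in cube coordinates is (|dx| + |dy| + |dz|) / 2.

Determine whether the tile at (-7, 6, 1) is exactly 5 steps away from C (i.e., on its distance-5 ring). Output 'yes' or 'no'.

Answer: yes

Derivation:
|px - cx| = |-7 - (-3)| = 4
|py - cy| = |6 - 1| = 5
|pz - cz| = |1 - 2| = 1
distance = (4+5+1)/2 = 10/2 = 5
radius = 5; distance == radius -> yes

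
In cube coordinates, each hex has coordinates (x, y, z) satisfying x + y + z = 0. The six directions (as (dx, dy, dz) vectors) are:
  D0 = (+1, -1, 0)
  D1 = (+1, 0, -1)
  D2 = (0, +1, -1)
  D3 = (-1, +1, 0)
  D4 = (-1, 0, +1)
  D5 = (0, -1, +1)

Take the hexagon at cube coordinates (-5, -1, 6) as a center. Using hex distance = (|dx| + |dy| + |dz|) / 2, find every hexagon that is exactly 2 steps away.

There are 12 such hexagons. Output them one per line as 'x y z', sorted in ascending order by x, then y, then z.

Answer: -7 -1 8
-7 0 7
-7 1 6
-6 -2 8
-6 1 5
-5 -3 8
-5 1 4
-4 -3 7
-4 0 4
-3 -3 6
-3 -2 5
-3 -1 4

Derivation:
Walk ring at distance 2 from (-5, -1, 6):
Start at center + D4*2 = (-7, -1, 8)
  hex 0: (-7, -1, 8)
  hex 1: (-6, -2, 8)
  hex 2: (-5, -3, 8)
  hex 3: (-4, -3, 7)
  hex 4: (-3, -3, 6)
  hex 5: (-3, -2, 5)
  hex 6: (-3, -1, 4)
  hex 7: (-4, 0, 4)
  hex 8: (-5, 1, 4)
  hex 9: (-6, 1, 5)
  hex 10: (-7, 1, 6)
  hex 11: (-7, 0, 7)
Sorted: 12 hexes.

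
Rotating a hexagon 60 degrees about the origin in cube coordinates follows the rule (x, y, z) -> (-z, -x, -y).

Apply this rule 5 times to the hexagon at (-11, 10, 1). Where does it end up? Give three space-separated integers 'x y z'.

Start: (-11, 10, 1)
Step 1: (-11, 10, 1) -> (-(1), -(-11), -(10)) = (-1, 11, -10)
Step 2: (-1, 11, -10) -> (-(-10), -(-1), -(11)) = (10, 1, -11)
Step 3: (10, 1, -11) -> (-(-11), -(10), -(1)) = (11, -10, -1)
Step 4: (11, -10, -1) -> (-(-1), -(11), -(-10)) = (1, -11, 10)
Step 5: (1, -11, 10) -> (-(10), -(1), -(-11)) = (-10, -1, 11)

Answer: -10 -1 11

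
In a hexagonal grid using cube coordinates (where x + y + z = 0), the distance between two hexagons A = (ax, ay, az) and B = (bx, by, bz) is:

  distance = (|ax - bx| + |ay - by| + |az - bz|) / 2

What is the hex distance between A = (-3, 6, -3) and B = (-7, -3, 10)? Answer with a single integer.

Answer: 13

Derivation:
|ax - bx| = |-3 - (-7)| = 4
|ay - by| = |6 - (-3)| = 9
|az - bz| = |-3 - 10| = 13
distance = (4 + 9 + 13) / 2 = 26 / 2 = 13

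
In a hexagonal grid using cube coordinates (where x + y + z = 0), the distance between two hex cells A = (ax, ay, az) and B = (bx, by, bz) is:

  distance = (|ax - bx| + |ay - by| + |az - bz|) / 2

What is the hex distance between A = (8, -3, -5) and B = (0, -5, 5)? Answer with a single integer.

Answer: 10

Derivation:
|ax - bx| = |8 - 0| = 8
|ay - by| = |-3 - (-5)| = 2
|az - bz| = |-5 - 5| = 10
distance = (8 + 2 + 10) / 2 = 20 / 2 = 10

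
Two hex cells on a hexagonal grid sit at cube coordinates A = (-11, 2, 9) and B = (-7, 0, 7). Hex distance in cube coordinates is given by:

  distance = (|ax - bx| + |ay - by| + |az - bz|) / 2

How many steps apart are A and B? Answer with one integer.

Answer: 4

Derivation:
|ax - bx| = |-11 - (-7)| = 4
|ay - by| = |2 - 0| = 2
|az - bz| = |9 - 7| = 2
distance = (4 + 2 + 2) / 2 = 8 / 2 = 4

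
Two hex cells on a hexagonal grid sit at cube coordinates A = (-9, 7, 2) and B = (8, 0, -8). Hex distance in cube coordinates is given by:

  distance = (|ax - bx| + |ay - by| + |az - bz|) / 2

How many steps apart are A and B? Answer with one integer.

|ax - bx| = |-9 - 8| = 17
|ay - by| = |7 - 0| = 7
|az - bz| = |2 - (-8)| = 10
distance = (17 + 7 + 10) / 2 = 34 / 2 = 17

Answer: 17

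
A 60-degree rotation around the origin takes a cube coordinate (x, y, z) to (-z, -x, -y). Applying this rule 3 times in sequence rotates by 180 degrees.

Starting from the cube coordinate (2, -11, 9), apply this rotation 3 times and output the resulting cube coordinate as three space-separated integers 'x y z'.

Start: (2, -11, 9)
Step 1: (2, -11, 9) -> (-(9), -(2), -(-11)) = (-9, -2, 11)
Step 2: (-9, -2, 11) -> (-(11), -(-9), -(-2)) = (-11, 9, 2)
Step 3: (-11, 9, 2) -> (-(2), -(-11), -(9)) = (-2, 11, -9)

Answer: -2 11 -9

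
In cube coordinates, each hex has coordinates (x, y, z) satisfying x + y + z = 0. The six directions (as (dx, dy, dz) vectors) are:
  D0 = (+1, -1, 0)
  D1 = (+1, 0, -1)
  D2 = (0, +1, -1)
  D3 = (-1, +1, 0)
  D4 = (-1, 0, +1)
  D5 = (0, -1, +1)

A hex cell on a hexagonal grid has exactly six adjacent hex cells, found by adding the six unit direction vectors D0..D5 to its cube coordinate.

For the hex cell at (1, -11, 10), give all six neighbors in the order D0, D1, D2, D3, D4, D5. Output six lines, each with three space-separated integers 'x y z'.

Center: (1, -11, 10). Add each direction:
  D0: (1, -11, 10) + (1, -1, 0) = (2, -12, 10)
  D1: (1, -11, 10) + (1, 0, -1) = (2, -11, 9)
  D2: (1, -11, 10) + (0, 1, -1) = (1, -10, 9)
  D3: (1, -11, 10) + (-1, 1, 0) = (0, -10, 10)
  D4: (1, -11, 10) + (-1, 0, 1) = (0, -11, 11)
  D5: (1, -11, 10) + (0, -1, 1) = (1, -12, 11)

Answer: 2 -12 10
2 -11 9
1 -10 9
0 -10 10
0 -11 11
1 -12 11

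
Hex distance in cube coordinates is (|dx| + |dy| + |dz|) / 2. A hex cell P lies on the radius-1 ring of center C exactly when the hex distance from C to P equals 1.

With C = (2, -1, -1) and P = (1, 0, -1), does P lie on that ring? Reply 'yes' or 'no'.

|px - cx| = |1 - 2| = 1
|py - cy| = |0 - (-1)| = 1
|pz - cz| = |-1 - (-1)| = 0
distance = (1+1+0)/2 = 2/2 = 1
radius = 1; distance == radius -> yes

Answer: yes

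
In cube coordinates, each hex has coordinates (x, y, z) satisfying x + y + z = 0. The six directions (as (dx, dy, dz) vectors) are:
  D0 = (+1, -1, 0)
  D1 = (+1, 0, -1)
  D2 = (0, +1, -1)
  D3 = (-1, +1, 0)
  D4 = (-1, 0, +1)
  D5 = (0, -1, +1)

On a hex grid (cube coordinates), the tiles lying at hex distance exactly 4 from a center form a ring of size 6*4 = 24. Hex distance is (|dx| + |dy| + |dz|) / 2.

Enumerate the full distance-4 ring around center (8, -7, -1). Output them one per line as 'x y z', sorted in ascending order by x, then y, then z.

Walk ring at distance 4 from (8, -7, -1):
Start at center + D4*4 = (4, -7, 3)
  hex 0: (4, -7, 3)
  hex 1: (5, -8, 3)
  hex 2: (6, -9, 3)
  hex 3: (7, -10, 3)
  hex 4: (8, -11, 3)
  hex 5: (9, -11, 2)
  hex 6: (10, -11, 1)
  hex 7: (11, -11, 0)
  hex 8: (12, -11, -1)
  hex 9: (12, -10, -2)
  hex 10: (12, -9, -3)
  hex 11: (12, -8, -4)
  hex 12: (12, -7, -5)
  hex 13: (11, -6, -5)
  hex 14: (10, -5, -5)
  hex 15: (9, -4, -5)
  hex 16: (8, -3, -5)
  hex 17: (7, -3, -4)
  hex 18: (6, -3, -3)
  hex 19: (5, -3, -2)
  hex 20: (4, -3, -1)
  hex 21: (4, -4, 0)
  hex 22: (4, -5, 1)
  hex 23: (4, -6, 2)
Sorted: 24 hexes.

Answer: 4 -7 3
4 -6 2
4 -5 1
4 -4 0
4 -3 -1
5 -8 3
5 -3 -2
6 -9 3
6 -3 -3
7 -10 3
7 -3 -4
8 -11 3
8 -3 -5
9 -11 2
9 -4 -5
10 -11 1
10 -5 -5
11 -11 0
11 -6 -5
12 -11 -1
12 -10 -2
12 -9 -3
12 -8 -4
12 -7 -5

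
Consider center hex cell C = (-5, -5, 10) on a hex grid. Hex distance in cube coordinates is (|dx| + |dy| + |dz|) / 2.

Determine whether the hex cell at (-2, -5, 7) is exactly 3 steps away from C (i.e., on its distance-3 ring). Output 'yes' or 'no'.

Answer: yes

Derivation:
|px - cx| = |-2 - (-5)| = 3
|py - cy| = |-5 - (-5)| = 0
|pz - cz| = |7 - 10| = 3
distance = (3+0+3)/2 = 6/2 = 3
radius = 3; distance == radius -> yes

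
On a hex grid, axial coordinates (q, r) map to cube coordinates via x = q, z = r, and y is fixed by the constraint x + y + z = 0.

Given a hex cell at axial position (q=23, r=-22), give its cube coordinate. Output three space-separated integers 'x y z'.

x = q = 23
z = r = -22
y = -x - z = -(23) - (-22) = -1

Answer: 23 -1 -22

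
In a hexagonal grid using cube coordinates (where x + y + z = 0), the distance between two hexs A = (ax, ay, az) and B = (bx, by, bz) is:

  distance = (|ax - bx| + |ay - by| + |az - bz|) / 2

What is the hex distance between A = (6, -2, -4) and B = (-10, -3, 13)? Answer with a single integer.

|ax - bx| = |6 - (-10)| = 16
|ay - by| = |-2 - (-3)| = 1
|az - bz| = |-4 - 13| = 17
distance = (16 + 1 + 17) / 2 = 34 / 2 = 17

Answer: 17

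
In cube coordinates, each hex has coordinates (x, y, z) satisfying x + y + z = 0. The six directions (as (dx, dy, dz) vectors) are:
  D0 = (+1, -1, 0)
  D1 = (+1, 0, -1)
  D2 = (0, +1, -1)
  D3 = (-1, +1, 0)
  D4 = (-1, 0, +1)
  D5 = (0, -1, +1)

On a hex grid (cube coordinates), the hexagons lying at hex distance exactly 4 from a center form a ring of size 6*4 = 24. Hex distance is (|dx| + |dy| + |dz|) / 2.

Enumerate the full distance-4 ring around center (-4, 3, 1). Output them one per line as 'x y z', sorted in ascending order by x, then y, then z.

Answer: -8 3 5
-8 4 4
-8 5 3
-8 6 2
-8 7 1
-7 2 5
-7 7 0
-6 1 5
-6 7 -1
-5 0 5
-5 7 -2
-4 -1 5
-4 7 -3
-3 -1 4
-3 6 -3
-2 -1 3
-2 5 -3
-1 -1 2
-1 4 -3
0 -1 1
0 0 0
0 1 -1
0 2 -2
0 3 -3

Derivation:
Walk ring at distance 4 from (-4, 3, 1):
Start at center + D4*4 = (-8, 3, 5)
  hex 0: (-8, 3, 5)
  hex 1: (-7, 2, 5)
  hex 2: (-6, 1, 5)
  hex 3: (-5, 0, 5)
  hex 4: (-4, -1, 5)
  hex 5: (-3, -1, 4)
  hex 6: (-2, -1, 3)
  hex 7: (-1, -1, 2)
  hex 8: (0, -1, 1)
  hex 9: (0, 0, 0)
  hex 10: (0, 1, -1)
  hex 11: (0, 2, -2)
  hex 12: (0, 3, -3)
  hex 13: (-1, 4, -3)
  hex 14: (-2, 5, -3)
  hex 15: (-3, 6, -3)
  hex 16: (-4, 7, -3)
  hex 17: (-5, 7, -2)
  hex 18: (-6, 7, -1)
  hex 19: (-7, 7, 0)
  hex 20: (-8, 7, 1)
  hex 21: (-8, 6, 2)
  hex 22: (-8, 5, 3)
  hex 23: (-8, 4, 4)
Sorted: 24 hexes.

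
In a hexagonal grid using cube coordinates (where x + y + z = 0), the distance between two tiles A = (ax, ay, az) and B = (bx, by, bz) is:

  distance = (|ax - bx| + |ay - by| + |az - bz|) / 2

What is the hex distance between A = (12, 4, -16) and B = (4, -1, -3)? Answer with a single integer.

Answer: 13

Derivation:
|ax - bx| = |12 - 4| = 8
|ay - by| = |4 - (-1)| = 5
|az - bz| = |-16 - (-3)| = 13
distance = (8 + 5 + 13) / 2 = 26 / 2 = 13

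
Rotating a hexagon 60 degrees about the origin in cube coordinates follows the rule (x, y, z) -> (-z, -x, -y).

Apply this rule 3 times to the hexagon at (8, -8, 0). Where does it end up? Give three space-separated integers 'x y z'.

Answer: -8 8 0

Derivation:
Start: (8, -8, 0)
Step 1: (8, -8, 0) -> (-(0), -(8), -(-8)) = (0, -8, 8)
Step 2: (0, -8, 8) -> (-(8), -(0), -(-8)) = (-8, 0, 8)
Step 3: (-8, 0, 8) -> (-(8), -(-8), -(0)) = (-8, 8, 0)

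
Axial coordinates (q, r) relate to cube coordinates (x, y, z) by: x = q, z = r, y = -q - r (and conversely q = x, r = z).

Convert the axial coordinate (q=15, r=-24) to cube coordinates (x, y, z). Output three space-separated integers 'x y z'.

x = q = 15
z = r = -24
y = -x - z = -(15) - (-24) = 9

Answer: 15 9 -24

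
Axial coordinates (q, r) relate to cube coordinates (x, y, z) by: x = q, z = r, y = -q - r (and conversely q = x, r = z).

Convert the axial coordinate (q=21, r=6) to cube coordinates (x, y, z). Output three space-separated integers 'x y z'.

Answer: 21 -27 6

Derivation:
x = q = 21
z = r = 6
y = -x - z = -(21) - (6) = -27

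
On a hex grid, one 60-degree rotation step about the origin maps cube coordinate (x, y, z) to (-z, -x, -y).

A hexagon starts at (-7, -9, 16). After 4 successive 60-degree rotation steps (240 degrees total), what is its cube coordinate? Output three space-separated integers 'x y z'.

Start: (-7, -9, 16)
Step 1: (-7, -9, 16) -> (-(16), -(-7), -(-9)) = (-16, 7, 9)
Step 2: (-16, 7, 9) -> (-(9), -(-16), -(7)) = (-9, 16, -7)
Step 3: (-9, 16, -7) -> (-(-7), -(-9), -(16)) = (7, 9, -16)
Step 4: (7, 9, -16) -> (-(-16), -(7), -(9)) = (16, -7, -9)

Answer: 16 -7 -9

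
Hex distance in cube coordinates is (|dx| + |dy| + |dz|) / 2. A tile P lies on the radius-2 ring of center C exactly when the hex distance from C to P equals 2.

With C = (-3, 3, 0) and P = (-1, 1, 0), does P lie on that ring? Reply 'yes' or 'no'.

Answer: yes

Derivation:
|px - cx| = |-1 - (-3)| = 2
|py - cy| = |1 - 3| = 2
|pz - cz| = |0 - 0| = 0
distance = (2+2+0)/2 = 4/2 = 2
radius = 2; distance == radius -> yes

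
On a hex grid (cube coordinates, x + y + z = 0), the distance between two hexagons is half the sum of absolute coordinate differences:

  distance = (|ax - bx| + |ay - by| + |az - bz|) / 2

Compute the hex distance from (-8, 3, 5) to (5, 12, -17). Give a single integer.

Answer: 22

Derivation:
|ax - bx| = |-8 - 5| = 13
|ay - by| = |3 - 12| = 9
|az - bz| = |5 - (-17)| = 22
distance = (13 + 9 + 22) / 2 = 44 / 2 = 22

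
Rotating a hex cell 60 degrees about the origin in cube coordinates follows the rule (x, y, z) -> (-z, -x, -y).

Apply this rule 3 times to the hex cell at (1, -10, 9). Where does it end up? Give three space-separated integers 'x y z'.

Answer: -1 10 -9

Derivation:
Start: (1, -10, 9)
Step 1: (1, -10, 9) -> (-(9), -(1), -(-10)) = (-9, -1, 10)
Step 2: (-9, -1, 10) -> (-(10), -(-9), -(-1)) = (-10, 9, 1)
Step 3: (-10, 9, 1) -> (-(1), -(-10), -(9)) = (-1, 10, -9)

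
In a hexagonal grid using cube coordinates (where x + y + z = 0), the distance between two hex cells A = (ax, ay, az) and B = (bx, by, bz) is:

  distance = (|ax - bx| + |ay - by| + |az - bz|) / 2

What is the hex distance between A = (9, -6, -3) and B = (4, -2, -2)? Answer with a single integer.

Answer: 5

Derivation:
|ax - bx| = |9 - 4| = 5
|ay - by| = |-6 - (-2)| = 4
|az - bz| = |-3 - (-2)| = 1
distance = (5 + 4 + 1) / 2 = 10 / 2 = 5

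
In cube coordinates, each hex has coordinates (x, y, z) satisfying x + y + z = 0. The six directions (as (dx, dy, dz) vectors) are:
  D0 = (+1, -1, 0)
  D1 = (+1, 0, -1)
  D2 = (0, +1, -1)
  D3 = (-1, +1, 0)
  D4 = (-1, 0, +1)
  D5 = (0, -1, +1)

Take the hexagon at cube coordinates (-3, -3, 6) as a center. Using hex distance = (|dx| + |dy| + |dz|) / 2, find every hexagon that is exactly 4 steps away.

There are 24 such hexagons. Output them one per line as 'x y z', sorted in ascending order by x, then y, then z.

Walk ring at distance 4 from (-3, -3, 6):
Start at center + D4*4 = (-7, -3, 10)
  hex 0: (-7, -3, 10)
  hex 1: (-6, -4, 10)
  hex 2: (-5, -5, 10)
  hex 3: (-4, -6, 10)
  hex 4: (-3, -7, 10)
  hex 5: (-2, -7, 9)
  hex 6: (-1, -7, 8)
  hex 7: (0, -7, 7)
  hex 8: (1, -7, 6)
  hex 9: (1, -6, 5)
  hex 10: (1, -5, 4)
  hex 11: (1, -4, 3)
  hex 12: (1, -3, 2)
  hex 13: (0, -2, 2)
  hex 14: (-1, -1, 2)
  hex 15: (-2, 0, 2)
  hex 16: (-3, 1, 2)
  hex 17: (-4, 1, 3)
  hex 18: (-5, 1, 4)
  hex 19: (-6, 1, 5)
  hex 20: (-7, 1, 6)
  hex 21: (-7, 0, 7)
  hex 22: (-7, -1, 8)
  hex 23: (-7, -2, 9)
Sorted: 24 hexes.

Answer: -7 -3 10
-7 -2 9
-7 -1 8
-7 0 7
-7 1 6
-6 -4 10
-6 1 5
-5 -5 10
-5 1 4
-4 -6 10
-4 1 3
-3 -7 10
-3 1 2
-2 -7 9
-2 0 2
-1 -7 8
-1 -1 2
0 -7 7
0 -2 2
1 -7 6
1 -6 5
1 -5 4
1 -4 3
1 -3 2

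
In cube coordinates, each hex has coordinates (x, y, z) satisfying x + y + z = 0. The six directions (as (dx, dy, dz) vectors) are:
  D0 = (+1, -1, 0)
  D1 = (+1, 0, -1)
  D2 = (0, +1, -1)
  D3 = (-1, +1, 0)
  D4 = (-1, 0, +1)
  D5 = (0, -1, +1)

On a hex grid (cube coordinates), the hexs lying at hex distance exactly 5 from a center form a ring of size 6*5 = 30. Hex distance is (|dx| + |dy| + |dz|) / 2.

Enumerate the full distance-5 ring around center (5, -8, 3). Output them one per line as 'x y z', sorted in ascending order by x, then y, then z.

Answer: 0 -8 8
0 -7 7
0 -6 6
0 -5 5
0 -4 4
0 -3 3
1 -9 8
1 -3 2
2 -10 8
2 -3 1
3 -11 8
3 -3 0
4 -12 8
4 -3 -1
5 -13 8
5 -3 -2
6 -13 7
6 -4 -2
7 -13 6
7 -5 -2
8 -13 5
8 -6 -2
9 -13 4
9 -7 -2
10 -13 3
10 -12 2
10 -11 1
10 -10 0
10 -9 -1
10 -8 -2

Derivation:
Walk ring at distance 5 from (5, -8, 3):
Start at center + D4*5 = (0, -8, 8)
  hex 0: (0, -8, 8)
  hex 1: (1, -9, 8)
  hex 2: (2, -10, 8)
  hex 3: (3, -11, 8)
  hex 4: (4, -12, 8)
  hex 5: (5, -13, 8)
  hex 6: (6, -13, 7)
  hex 7: (7, -13, 6)
  hex 8: (8, -13, 5)
  hex 9: (9, -13, 4)
  hex 10: (10, -13, 3)
  hex 11: (10, -12, 2)
  hex 12: (10, -11, 1)
  hex 13: (10, -10, 0)
  hex 14: (10, -9, -1)
  hex 15: (10, -8, -2)
  hex 16: (9, -7, -2)
  hex 17: (8, -6, -2)
  hex 18: (7, -5, -2)
  hex 19: (6, -4, -2)
  hex 20: (5, -3, -2)
  hex 21: (4, -3, -1)
  hex 22: (3, -3, 0)
  hex 23: (2, -3, 1)
  hex 24: (1, -3, 2)
  hex 25: (0, -3, 3)
  hex 26: (0, -4, 4)
  hex 27: (0, -5, 5)
  hex 28: (0, -6, 6)
  hex 29: (0, -7, 7)
Sorted: 30 hexes.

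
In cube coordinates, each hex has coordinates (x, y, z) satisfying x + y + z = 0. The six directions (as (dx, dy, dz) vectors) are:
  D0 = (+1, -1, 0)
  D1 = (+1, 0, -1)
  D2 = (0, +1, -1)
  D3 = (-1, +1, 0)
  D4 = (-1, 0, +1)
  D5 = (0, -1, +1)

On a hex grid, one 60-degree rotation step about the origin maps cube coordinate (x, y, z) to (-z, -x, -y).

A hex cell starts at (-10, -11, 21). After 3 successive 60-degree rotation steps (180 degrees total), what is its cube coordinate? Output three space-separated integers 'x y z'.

Answer: 10 11 -21

Derivation:
Start: (-10, -11, 21)
Step 1: (-10, -11, 21) -> (-(21), -(-10), -(-11)) = (-21, 10, 11)
Step 2: (-21, 10, 11) -> (-(11), -(-21), -(10)) = (-11, 21, -10)
Step 3: (-11, 21, -10) -> (-(-10), -(-11), -(21)) = (10, 11, -21)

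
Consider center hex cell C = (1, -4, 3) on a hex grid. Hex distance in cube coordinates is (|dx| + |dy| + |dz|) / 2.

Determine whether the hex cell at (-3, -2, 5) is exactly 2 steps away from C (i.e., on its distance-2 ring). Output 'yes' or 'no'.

|px - cx| = |-3 - 1| = 4
|py - cy| = |-2 - (-4)| = 2
|pz - cz| = |5 - 3| = 2
distance = (4+2+2)/2 = 8/2 = 4
radius = 2; distance != radius -> no

Answer: no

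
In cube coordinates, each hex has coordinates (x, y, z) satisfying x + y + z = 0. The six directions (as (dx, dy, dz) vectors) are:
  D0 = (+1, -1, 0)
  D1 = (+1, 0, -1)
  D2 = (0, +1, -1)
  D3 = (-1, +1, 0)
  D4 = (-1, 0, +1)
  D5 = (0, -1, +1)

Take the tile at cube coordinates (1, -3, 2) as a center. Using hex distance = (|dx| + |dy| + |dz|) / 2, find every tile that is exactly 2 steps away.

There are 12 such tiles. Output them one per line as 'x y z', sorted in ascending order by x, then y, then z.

Answer: -1 -3 4
-1 -2 3
-1 -1 2
0 -4 4
0 -1 1
1 -5 4
1 -1 0
2 -5 3
2 -2 0
3 -5 2
3 -4 1
3 -3 0

Derivation:
Walk ring at distance 2 from (1, -3, 2):
Start at center + D4*2 = (-1, -3, 4)
  hex 0: (-1, -3, 4)
  hex 1: (0, -4, 4)
  hex 2: (1, -5, 4)
  hex 3: (2, -5, 3)
  hex 4: (3, -5, 2)
  hex 5: (3, -4, 1)
  hex 6: (3, -3, 0)
  hex 7: (2, -2, 0)
  hex 8: (1, -1, 0)
  hex 9: (0, -1, 1)
  hex 10: (-1, -1, 2)
  hex 11: (-1, -2, 3)
Sorted: 12 hexes.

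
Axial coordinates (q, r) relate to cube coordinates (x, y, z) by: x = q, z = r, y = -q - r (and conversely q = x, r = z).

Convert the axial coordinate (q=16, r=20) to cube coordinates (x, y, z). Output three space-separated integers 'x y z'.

Answer: 16 -36 20

Derivation:
x = q = 16
z = r = 20
y = -x - z = -(16) - (20) = -36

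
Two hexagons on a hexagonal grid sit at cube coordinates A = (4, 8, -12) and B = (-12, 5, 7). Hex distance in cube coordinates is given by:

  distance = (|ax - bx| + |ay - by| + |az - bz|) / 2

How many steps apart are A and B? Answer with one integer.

|ax - bx| = |4 - (-12)| = 16
|ay - by| = |8 - 5| = 3
|az - bz| = |-12 - 7| = 19
distance = (16 + 3 + 19) / 2 = 38 / 2 = 19

Answer: 19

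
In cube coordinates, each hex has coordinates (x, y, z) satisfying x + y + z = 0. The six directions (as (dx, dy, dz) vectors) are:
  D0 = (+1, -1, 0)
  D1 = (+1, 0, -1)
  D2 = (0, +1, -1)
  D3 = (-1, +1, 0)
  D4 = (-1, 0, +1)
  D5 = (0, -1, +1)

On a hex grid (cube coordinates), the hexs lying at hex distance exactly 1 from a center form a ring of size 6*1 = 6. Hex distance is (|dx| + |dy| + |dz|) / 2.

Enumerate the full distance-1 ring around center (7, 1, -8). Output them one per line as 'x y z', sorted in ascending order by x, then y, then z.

Answer: 6 1 -7
6 2 -8
7 0 -7
7 2 -9
8 0 -8
8 1 -9

Derivation:
Walk ring at distance 1 from (7, 1, -8):
Start at center + D4*1 = (6, 1, -7)
  hex 0: (6, 1, -7)
  hex 1: (7, 0, -7)
  hex 2: (8, 0, -8)
  hex 3: (8, 1, -9)
  hex 4: (7, 2, -9)
  hex 5: (6, 2, -8)
Sorted: 6 hexes.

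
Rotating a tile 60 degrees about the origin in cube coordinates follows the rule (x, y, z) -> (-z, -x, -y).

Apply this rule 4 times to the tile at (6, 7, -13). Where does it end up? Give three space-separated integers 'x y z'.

Answer: -13 6 7

Derivation:
Start: (6, 7, -13)
Step 1: (6, 7, -13) -> (-(-13), -(6), -(7)) = (13, -6, -7)
Step 2: (13, -6, -7) -> (-(-7), -(13), -(-6)) = (7, -13, 6)
Step 3: (7, -13, 6) -> (-(6), -(7), -(-13)) = (-6, -7, 13)
Step 4: (-6, -7, 13) -> (-(13), -(-6), -(-7)) = (-13, 6, 7)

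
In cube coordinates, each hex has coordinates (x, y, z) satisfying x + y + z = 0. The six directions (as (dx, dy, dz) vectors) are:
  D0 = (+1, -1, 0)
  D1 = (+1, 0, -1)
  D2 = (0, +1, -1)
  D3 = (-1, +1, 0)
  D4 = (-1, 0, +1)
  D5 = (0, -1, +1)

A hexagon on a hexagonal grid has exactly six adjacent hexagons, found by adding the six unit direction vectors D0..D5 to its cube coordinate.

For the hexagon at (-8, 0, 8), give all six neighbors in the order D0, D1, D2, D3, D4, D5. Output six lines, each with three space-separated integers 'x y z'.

Answer: -7 -1 8
-7 0 7
-8 1 7
-9 1 8
-9 0 9
-8 -1 9

Derivation:
Center: (-8, 0, 8). Add each direction:
  D0: (-8, 0, 8) + (1, -1, 0) = (-7, -1, 8)
  D1: (-8, 0, 8) + (1, 0, -1) = (-7, 0, 7)
  D2: (-8, 0, 8) + (0, 1, -1) = (-8, 1, 7)
  D3: (-8, 0, 8) + (-1, 1, 0) = (-9, 1, 8)
  D4: (-8, 0, 8) + (-1, 0, 1) = (-9, 0, 9)
  D5: (-8, 0, 8) + (0, -1, 1) = (-8, -1, 9)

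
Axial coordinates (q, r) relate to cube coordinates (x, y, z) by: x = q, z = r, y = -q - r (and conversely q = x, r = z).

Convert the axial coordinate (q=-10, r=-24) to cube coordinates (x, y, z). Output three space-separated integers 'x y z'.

Answer: -10 34 -24

Derivation:
x = q = -10
z = r = -24
y = -x - z = -(-10) - (-24) = 34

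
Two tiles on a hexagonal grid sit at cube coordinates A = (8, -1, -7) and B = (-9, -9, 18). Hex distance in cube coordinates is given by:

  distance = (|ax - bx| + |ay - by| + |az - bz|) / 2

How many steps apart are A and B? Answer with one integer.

|ax - bx| = |8 - (-9)| = 17
|ay - by| = |-1 - (-9)| = 8
|az - bz| = |-7 - 18| = 25
distance = (17 + 8 + 25) / 2 = 50 / 2 = 25

Answer: 25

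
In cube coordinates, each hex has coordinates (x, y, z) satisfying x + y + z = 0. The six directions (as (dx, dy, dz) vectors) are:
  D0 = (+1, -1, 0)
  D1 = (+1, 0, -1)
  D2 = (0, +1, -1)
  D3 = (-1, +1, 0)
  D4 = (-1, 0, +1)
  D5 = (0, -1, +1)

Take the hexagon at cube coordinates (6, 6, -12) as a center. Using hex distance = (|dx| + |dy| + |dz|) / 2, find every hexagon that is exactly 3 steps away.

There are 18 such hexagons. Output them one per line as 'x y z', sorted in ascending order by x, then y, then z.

Answer: 3 6 -9
3 7 -10
3 8 -11
3 9 -12
4 5 -9
4 9 -13
5 4 -9
5 9 -14
6 3 -9
6 9 -15
7 3 -10
7 8 -15
8 3 -11
8 7 -15
9 3 -12
9 4 -13
9 5 -14
9 6 -15

Derivation:
Walk ring at distance 3 from (6, 6, -12):
Start at center + D4*3 = (3, 6, -9)
  hex 0: (3, 6, -9)
  hex 1: (4, 5, -9)
  hex 2: (5, 4, -9)
  hex 3: (6, 3, -9)
  hex 4: (7, 3, -10)
  hex 5: (8, 3, -11)
  hex 6: (9, 3, -12)
  hex 7: (9, 4, -13)
  hex 8: (9, 5, -14)
  hex 9: (9, 6, -15)
  hex 10: (8, 7, -15)
  hex 11: (7, 8, -15)
  hex 12: (6, 9, -15)
  hex 13: (5, 9, -14)
  hex 14: (4, 9, -13)
  hex 15: (3, 9, -12)
  hex 16: (3, 8, -11)
  hex 17: (3, 7, -10)
Sorted: 18 hexes.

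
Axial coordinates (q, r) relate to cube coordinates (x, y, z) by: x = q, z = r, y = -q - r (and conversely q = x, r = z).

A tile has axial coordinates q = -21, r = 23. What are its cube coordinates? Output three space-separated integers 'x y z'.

x = q = -21
z = r = 23
y = -x - z = -(-21) - (23) = -2

Answer: -21 -2 23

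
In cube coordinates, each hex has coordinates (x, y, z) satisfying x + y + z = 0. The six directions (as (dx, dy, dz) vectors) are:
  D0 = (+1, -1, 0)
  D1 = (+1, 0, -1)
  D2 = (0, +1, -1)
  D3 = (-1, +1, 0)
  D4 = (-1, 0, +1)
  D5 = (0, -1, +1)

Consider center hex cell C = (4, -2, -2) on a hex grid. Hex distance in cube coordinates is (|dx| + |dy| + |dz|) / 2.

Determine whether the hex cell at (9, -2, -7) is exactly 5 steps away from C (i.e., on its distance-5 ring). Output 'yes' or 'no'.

|px - cx| = |9 - 4| = 5
|py - cy| = |-2 - (-2)| = 0
|pz - cz| = |-7 - (-2)| = 5
distance = (5+0+5)/2 = 10/2 = 5
radius = 5; distance == radius -> yes

Answer: yes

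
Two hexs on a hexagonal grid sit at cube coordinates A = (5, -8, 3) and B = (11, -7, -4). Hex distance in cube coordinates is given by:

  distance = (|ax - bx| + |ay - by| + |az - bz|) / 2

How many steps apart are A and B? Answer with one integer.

Answer: 7

Derivation:
|ax - bx| = |5 - 11| = 6
|ay - by| = |-8 - (-7)| = 1
|az - bz| = |3 - (-4)| = 7
distance = (6 + 1 + 7) / 2 = 14 / 2 = 7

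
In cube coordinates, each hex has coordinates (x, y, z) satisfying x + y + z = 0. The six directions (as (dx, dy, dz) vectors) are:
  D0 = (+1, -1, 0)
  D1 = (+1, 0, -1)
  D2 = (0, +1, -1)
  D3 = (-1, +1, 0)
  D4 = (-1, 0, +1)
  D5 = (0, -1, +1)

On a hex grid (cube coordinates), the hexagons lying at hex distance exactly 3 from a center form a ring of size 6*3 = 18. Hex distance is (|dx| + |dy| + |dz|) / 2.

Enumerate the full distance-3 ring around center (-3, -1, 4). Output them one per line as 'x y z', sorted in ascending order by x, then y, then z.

Answer: -6 -1 7
-6 0 6
-6 1 5
-6 2 4
-5 -2 7
-5 2 3
-4 -3 7
-4 2 2
-3 -4 7
-3 2 1
-2 -4 6
-2 1 1
-1 -4 5
-1 0 1
0 -4 4
0 -3 3
0 -2 2
0 -1 1

Derivation:
Walk ring at distance 3 from (-3, -1, 4):
Start at center + D4*3 = (-6, -1, 7)
  hex 0: (-6, -1, 7)
  hex 1: (-5, -2, 7)
  hex 2: (-4, -3, 7)
  hex 3: (-3, -4, 7)
  hex 4: (-2, -4, 6)
  hex 5: (-1, -4, 5)
  hex 6: (0, -4, 4)
  hex 7: (0, -3, 3)
  hex 8: (0, -2, 2)
  hex 9: (0, -1, 1)
  hex 10: (-1, 0, 1)
  hex 11: (-2, 1, 1)
  hex 12: (-3, 2, 1)
  hex 13: (-4, 2, 2)
  hex 14: (-5, 2, 3)
  hex 15: (-6, 2, 4)
  hex 16: (-6, 1, 5)
  hex 17: (-6, 0, 6)
Sorted: 18 hexes.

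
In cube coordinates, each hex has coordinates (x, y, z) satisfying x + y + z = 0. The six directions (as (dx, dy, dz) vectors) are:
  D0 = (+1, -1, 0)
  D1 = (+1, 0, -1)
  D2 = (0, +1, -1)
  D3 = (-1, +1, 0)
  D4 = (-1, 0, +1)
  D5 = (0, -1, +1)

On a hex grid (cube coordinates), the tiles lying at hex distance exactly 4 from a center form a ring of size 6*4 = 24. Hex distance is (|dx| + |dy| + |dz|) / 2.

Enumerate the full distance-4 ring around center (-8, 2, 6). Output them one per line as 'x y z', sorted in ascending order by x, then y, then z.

Walk ring at distance 4 from (-8, 2, 6):
Start at center + D4*4 = (-12, 2, 10)
  hex 0: (-12, 2, 10)
  hex 1: (-11, 1, 10)
  hex 2: (-10, 0, 10)
  hex 3: (-9, -1, 10)
  hex 4: (-8, -2, 10)
  hex 5: (-7, -2, 9)
  hex 6: (-6, -2, 8)
  hex 7: (-5, -2, 7)
  hex 8: (-4, -2, 6)
  hex 9: (-4, -1, 5)
  hex 10: (-4, 0, 4)
  hex 11: (-4, 1, 3)
  hex 12: (-4, 2, 2)
  hex 13: (-5, 3, 2)
  hex 14: (-6, 4, 2)
  hex 15: (-7, 5, 2)
  hex 16: (-8, 6, 2)
  hex 17: (-9, 6, 3)
  hex 18: (-10, 6, 4)
  hex 19: (-11, 6, 5)
  hex 20: (-12, 6, 6)
  hex 21: (-12, 5, 7)
  hex 22: (-12, 4, 8)
  hex 23: (-12, 3, 9)
Sorted: 24 hexes.

Answer: -12 2 10
-12 3 9
-12 4 8
-12 5 7
-12 6 6
-11 1 10
-11 6 5
-10 0 10
-10 6 4
-9 -1 10
-9 6 3
-8 -2 10
-8 6 2
-7 -2 9
-7 5 2
-6 -2 8
-6 4 2
-5 -2 7
-5 3 2
-4 -2 6
-4 -1 5
-4 0 4
-4 1 3
-4 2 2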